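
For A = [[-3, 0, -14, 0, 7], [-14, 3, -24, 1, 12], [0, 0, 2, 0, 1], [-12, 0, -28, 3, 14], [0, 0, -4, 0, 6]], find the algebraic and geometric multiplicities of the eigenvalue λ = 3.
algebraic multiplicity 2, geometric multiplicity 1

The characteristic polynomial is (x - 4)^2(x - 3)^2(x + 3), so the factor x - 3 appears with exponent 2: the algebraic multiplicity is 2.

rank(A - 3I) = 4, so the eigenspace has dimension 5 - 4 = 1: the geometric multiplicity is 1.

Since 1 < 2, A is not diagonalizable.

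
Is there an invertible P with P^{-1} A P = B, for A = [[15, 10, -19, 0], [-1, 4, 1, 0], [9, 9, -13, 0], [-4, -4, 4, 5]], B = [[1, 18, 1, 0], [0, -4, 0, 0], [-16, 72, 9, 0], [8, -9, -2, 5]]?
Two matrices over a field are similar if and only if they have the same invariant factors.

Both A and B have characteristic polynomial (x - 5)^3(x + 4) and minimal polynomial (x - 5)^2(x + 4). Computing further, both have invariant factors x - 5, (x - 5)^2(x + 4). Hence A and B are similar.

Yes.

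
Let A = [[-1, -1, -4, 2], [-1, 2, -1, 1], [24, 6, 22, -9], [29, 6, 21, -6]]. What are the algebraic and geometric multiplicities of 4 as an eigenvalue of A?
The characteristic polynomial is (x - 5)(x - 4)^3, so the factor x - 4 appears with exponent 3: the algebraic multiplicity is 3.

rank(A - 4I) = 3, so the eigenspace has dimension 4 - 3 = 1: the geometric multiplicity is 1.

Since 1 < 3, A is not diagonalizable.

algebraic multiplicity 3, geometric multiplicity 1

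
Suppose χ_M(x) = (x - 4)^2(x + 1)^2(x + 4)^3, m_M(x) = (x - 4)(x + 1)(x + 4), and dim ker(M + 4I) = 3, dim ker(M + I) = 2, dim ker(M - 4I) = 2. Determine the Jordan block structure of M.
Jordan blocks: (-4, 1), (-4, 1), (-4, 1), (-1, 1), (-1, 1), (4, 1), (4, 1)

λ = -4: algebraic multiplicity 3 (exponent in χ_M), largest block size 1 (exponent in m_M), 3 blocks (geometric multiplicity). These force block sizes [1, 1, 1].
λ = -1: algebraic multiplicity 2 (exponent in χ_M), largest block size 1 (exponent in m_M), 2 blocks (geometric multiplicity). These force block sizes [1, 1].
λ = 4: algebraic multiplicity 2 (exponent in χ_M), largest block size 1 (exponent in m_M), 2 blocks (geometric multiplicity). These force block sizes [1, 1].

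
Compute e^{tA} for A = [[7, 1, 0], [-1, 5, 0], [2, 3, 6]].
A has Jordan form J = [[6, 1, 0], [0, 6, 1], [0, 0, 6]] with A = PJP^{-1}, so e^{tA} = P e^{tJ} P^{-1}.

For a Jordan block J_k(λ), e^{tJ_k(λ)} = e^{λt} · (I + tN + t^2 N^2/2! + ... + t^{k-1} N^{k-1}/(k-1)!) where N is the nilpotent superdiagonal part.

Assembling the blocks and conjugating back gives the entries of e^{tA} as shown above.

e^{tA} = [[(t + 1)*e^{6*t}, t*e^{6*t}, 0], [-t*e^{6*t}, (1 - t)*e^{6*t}, 0], [t*(4 - t)*e^{6*t}/2, t*(6 - t)*e^{6*t}/2, e^{6*t}]]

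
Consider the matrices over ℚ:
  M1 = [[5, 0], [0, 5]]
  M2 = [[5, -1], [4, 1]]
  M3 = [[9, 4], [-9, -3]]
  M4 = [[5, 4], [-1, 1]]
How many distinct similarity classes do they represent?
Characteristic polynomials: χ_{M1} = (x - 5)^2, χ_{M2} = (x - 3)^2, χ_{M3} = (x - 3)^2, χ_{M4} = (x - 3)^2.

{M1}: invariant factors x - 5, x - 5.

{M2, M3, M4}: invariant factors (x - 3)^2.

Matrices are similar if and only if their invariant-factor lists agree; the partition into similarity classes is {M1}, {M2, M3, M4}.

2 classes: {M1}, {M2, M3, M4}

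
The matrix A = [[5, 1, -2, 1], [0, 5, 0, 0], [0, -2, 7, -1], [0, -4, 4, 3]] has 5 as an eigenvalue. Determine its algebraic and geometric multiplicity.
algebraic multiplicity 4, geometric multiplicity 2

The characteristic polynomial is (x - 5)^4, so the factor x - 5 appears with exponent 4: the algebraic multiplicity is 4.

rank(A - 5I) = 2, so the eigenspace has dimension 4 - 2 = 2: the geometric multiplicity is 2.

Since 2 < 4, A is not diagonalizable.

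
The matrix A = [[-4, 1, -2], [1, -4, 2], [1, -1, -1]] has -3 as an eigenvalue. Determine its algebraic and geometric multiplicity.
The characteristic polynomial is (x + 3)^3, so the factor x + 3 appears with exponent 3: the algebraic multiplicity is 3.

rank(A + 3I) = 1, so the eigenspace has dimension 3 - 1 = 2: the geometric multiplicity is 2.

Since 2 < 3, A is not diagonalizable.

algebraic multiplicity 3, geometric multiplicity 2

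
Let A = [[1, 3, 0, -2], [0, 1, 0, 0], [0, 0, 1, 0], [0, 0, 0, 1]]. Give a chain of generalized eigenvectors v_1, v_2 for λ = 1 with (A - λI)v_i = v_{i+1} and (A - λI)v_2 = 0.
We seek v_1 ∈ ker((A - I)^2) \ ker(A - I), then set v_{i+1} = (A - I) v_i.

One such chain is v_1 = [[-4, 3, 0, 4]]^T, v_2 = [[1, 0, 0, 0]]^T. Check: (A - I) v_2 = [[0, 0, 0, 0]]^T = 0.

v_1 = [[-4, 3, 0, 4]]^T, v_2 = [[1, 0, 0, 0]]^T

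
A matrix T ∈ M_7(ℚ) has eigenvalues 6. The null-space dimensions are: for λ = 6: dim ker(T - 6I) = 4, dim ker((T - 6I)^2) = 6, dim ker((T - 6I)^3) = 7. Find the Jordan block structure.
Jordan blocks: (6, 3), (6, 2), (6, 1), (6, 1)

λ = 6: successive nullity increments [4, 2, 1] count blocks of size ≥ k; block sizes are [3, 2, 1, 1].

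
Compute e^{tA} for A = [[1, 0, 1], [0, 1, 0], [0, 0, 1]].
A has Jordan form J = [[1, 1, 0], [0, 1, 0], [0, 0, 1]] with A = PJP^{-1}, so e^{tA} = P e^{tJ} P^{-1}.

For a Jordan block J_k(λ), e^{tJ_k(λ)} = e^{λt} · (I + tN + t^2 N^2/2! + ... + t^{k-1} N^{k-1}/(k-1)!) where N is the nilpotent superdiagonal part.

Assembling the blocks and conjugating back gives the entries of e^{tA} as shown above.

e^{tA} = [[e^{t}, 0, t*e^{t}], [0, e^{t}, 0], [0, 0, e^{t}]]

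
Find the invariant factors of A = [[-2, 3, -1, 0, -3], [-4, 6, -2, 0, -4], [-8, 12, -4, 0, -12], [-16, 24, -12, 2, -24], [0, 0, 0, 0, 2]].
x(x - 2), x^2(x - 2)

The Jordan structure of A has elementary divisors x^2, x, (x - 2), (x - 2). Arranging the block sizes at each eigenvalue in decreasing order and taking row products gives the invariant factors.

Invariant factors (smallest first, each dividing the next): x(x - 2), x^2(x - 2).

Check: the last factor x^2(x - 2) is the minimal polynomial, and the product x^3(x - 2)^2 is the characteristic polynomial.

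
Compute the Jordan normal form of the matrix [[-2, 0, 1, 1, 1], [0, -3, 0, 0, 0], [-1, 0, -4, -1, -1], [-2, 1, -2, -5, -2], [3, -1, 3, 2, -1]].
J = [[-3, 1, 0, 0, 0], [0, -3, 1, 0, 0], [0, 0, -3, 0, 0], [0, 0, 0, -3, 1], [0, 0, 0, 0, -3]]

The characteristic polynomial is det(xI - A) = (x + 3)^5, so the eigenvalues are -3 (algebraic multiplicity 5).

For λ = -3: rank(A + 3I) = 3, rank((A + 3I)^2) = 1, rank((A + 3I)^3) = 0. The eigenspace has dimension 5 - 3 = 2, so there are 2 Jordan blocks; the rank sequence gives block sizes [3, 2].

Assembling the blocks gives the Jordan form J above.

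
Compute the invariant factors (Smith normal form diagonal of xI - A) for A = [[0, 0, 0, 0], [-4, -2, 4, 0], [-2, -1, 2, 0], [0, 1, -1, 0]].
The Jordan structure of A has elementary divisors x^3, x. Arranging the block sizes at each eigenvalue in decreasing order and taking row products gives the invariant factors.

Invariant factors (smallest first, each dividing the next): x, x^3.

Check: the last factor x^3 is the minimal polynomial, and the product x^4 is the characteristic polynomial.

x, x^3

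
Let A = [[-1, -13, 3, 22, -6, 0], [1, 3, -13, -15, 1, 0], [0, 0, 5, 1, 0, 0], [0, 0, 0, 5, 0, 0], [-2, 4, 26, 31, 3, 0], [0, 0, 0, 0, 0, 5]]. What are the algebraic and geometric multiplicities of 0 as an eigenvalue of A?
algebraic multiplicity 2, geometric multiplicity 1

The characteristic polynomial is x^2(x - 5)^4, so the factor x appears with exponent 2: the algebraic multiplicity is 2.

rank(A) = 5, so the eigenspace has dimension 6 - 5 = 1: the geometric multiplicity is 1.

Since 1 < 2, A is not diagonalizable.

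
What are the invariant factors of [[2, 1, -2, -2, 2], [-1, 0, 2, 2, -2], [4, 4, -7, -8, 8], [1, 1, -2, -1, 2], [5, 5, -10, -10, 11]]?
The Jordan structure of A has elementary divisors (x - 1)^2, (x - 1), (x - 1), (x - 1). Arranging the block sizes at each eigenvalue in decreasing order and taking row products gives the invariant factors.

Invariant factors (smallest first, each dividing the next): x - 1, x - 1, x - 1, (x - 1)^2.

Check: the last factor (x - 1)^2 is the minimal polynomial, and the product (x - 1)^5 is the characteristic polynomial.

x - 1, x - 1, x - 1, (x - 1)^2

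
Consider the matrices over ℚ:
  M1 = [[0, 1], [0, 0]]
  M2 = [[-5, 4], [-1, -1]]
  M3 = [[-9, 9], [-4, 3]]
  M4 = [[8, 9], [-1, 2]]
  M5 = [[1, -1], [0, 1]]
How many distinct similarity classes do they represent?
Characteristic polynomials: χ_{M1} = x^2, χ_{M2} = (x + 3)^2, χ_{M3} = (x + 3)^2, χ_{M4} = (x - 5)^2, χ_{M5} = (x - 1)^2.

{M1}: invariant factors x^2.

{M2, M3}: invariant factors (x + 3)^2.

{M4}: invariant factors (x - 5)^2.

{M5}: invariant factors (x - 1)^2.

Matrices are similar if and only if their invariant-factor lists agree; the partition into similarity classes is {M1}, {M2, M3}, {M4}, {M5}.

4 classes: {M1}, {M2, M3}, {M4}, {M5}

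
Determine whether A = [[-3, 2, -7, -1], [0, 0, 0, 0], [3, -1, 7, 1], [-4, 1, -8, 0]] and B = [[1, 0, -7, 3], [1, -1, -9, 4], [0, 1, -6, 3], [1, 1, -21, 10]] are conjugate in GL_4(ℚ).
Two matrices over a field are similar if and only if they have the same invariant factors.

Both A and B have characteristic polynomial x^2(x - 2)^2 and minimal polynomial x^2(x - 2)^2. Computing further, both have invariant factors x^2(x - 2)^2. Hence A and B are similar.

Yes.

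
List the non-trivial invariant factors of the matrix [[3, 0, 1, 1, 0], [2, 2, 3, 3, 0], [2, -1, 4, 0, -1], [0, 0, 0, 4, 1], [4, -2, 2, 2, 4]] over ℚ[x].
(x - 4)^2(x - 3)^3

The Jordan structure of A has elementary divisors (x - 3)^3, (x - 4)^2. Arranging the block sizes at each eigenvalue in decreasing order and taking row products gives the invariant factors.

Invariant factors (smallest first, each dividing the next): (x - 4)^2(x - 3)^3.

Check: the last factor (x - 4)^2(x - 3)^3 is the minimal polynomial, and the product (x - 4)^2(x - 3)^3 is the characteristic polynomial.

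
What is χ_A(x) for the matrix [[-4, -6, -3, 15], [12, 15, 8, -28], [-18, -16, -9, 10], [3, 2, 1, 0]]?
χ_A(x) = (x - 5)(x + 1)^3

xI - A = [[x + 4, 6, 3, -15], [-12, x - 15, -8, 28], [18, 16, x + 9, -10], [-3, -2, -1, x]].

Expanding det(xI - A) along the first row:
det(xI - A) = + (x + 4)·det([[x - 15, -8, 28], [16, x + 9, -10], [-2, -1, x]]) - (6)·det([[-12, -8, 28], [18, x + 9, -10], [-3, -1, x]]) + (3)·det([[-12, x - 15, 28], [18, 16, -10], [-3, -2, x]]) - (-15)·det([[-12, x - 15, -8], [18, 16, x + 9], [-3, -2, -1]]).

Evaluating gives χ_A(x) = x^4 - 2x^3 - 12x^2 - 14x - 5 = (x - 5)(x + 1)^3.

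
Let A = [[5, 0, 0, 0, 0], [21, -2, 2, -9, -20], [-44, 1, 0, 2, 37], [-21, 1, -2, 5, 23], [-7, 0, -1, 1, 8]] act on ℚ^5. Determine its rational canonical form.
R = [[5, 0, 0, 0, 0], [0, 0, 0, 0, -20], [0, 1, 0, 0, 49], [0, 0, 1, 0, -39], [0, 0, 0, 1, 11]]

The invariant factors of A (the non-unit diagonal entries of the Smith normal form of xI - A over ℚ[x]) are x - 5, (x - 5)(x - 4)(x - 1)^2, each dividing the next. The characteristic polynomial is their product, (x - 5)^2(x - 4)(x - 1)^2.

The rational canonical form is the block-diagonal matrix of companion matrices C(f_i):
R = [[5, 0, 0, 0, 0], [0, 0, 0, 0, -20], [0, 1, 0, 0, 49], [0, 0, 1, 0, -39], [0, 0, 0, 1, 11]].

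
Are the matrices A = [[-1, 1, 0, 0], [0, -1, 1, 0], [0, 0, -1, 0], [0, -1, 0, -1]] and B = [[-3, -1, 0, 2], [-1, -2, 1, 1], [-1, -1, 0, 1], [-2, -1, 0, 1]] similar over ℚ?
Yes.

Two matrices over a field are similar if and only if they have the same invariant factors.

Both A and B have characteristic polynomial (x + 1)^4 and minimal polynomial (x + 1)^3. Computing further, both have invariant factors x + 1, (x + 1)^3. Hence A and B are similar.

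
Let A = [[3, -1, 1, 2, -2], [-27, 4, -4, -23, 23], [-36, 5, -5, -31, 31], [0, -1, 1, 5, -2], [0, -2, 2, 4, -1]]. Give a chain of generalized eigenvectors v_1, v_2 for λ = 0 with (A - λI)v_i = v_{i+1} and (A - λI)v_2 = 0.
We seek v_1 ∈ ker(A^2) \ ker(A), then set v_{i+1} = A v_i.

One such chain is v_1 = [[0, 2, 3, 0, 0]]^T, v_2 = [[1, -4, -5, 1, 2]]^T. Check: A v_2 = [[0, 0, 0, 0, 0]]^T = 0.

v_1 = [[0, 2, 3, 0, 0]]^T, v_2 = [[1, -4, -5, 1, 2]]^T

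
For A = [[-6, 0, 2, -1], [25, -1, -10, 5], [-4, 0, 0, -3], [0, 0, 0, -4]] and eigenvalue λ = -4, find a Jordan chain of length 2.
v_1 = [[-1, 5, 0, 1]]^T, v_2 = [[1, -5, 1, 0]]^T

We seek v_1 ∈ ker((A + 4I)^2) \ ker(A + 4I), then set v_{i+1} = (A + 4I) v_i.

One such chain is v_1 = [[-1, 5, 0, 1]]^T, v_2 = [[1, -5, 1, 0]]^T. Check: (A + 4I) v_2 = [[0, 0, 0, 0]]^T = 0.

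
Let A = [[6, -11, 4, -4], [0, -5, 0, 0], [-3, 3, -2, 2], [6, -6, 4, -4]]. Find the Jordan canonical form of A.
The characteristic polynomial is det(xI - A) = x^3(x + 5), so the eigenvalues are -5 (algebraic multiplicity 1), 0 (algebraic multiplicity 3).

For λ = -5: algebraic multiplicity 1 gives one 1×1 block.

For λ = 0: rank(A) = 2, rank(A^2) = 1. The eigenspace has dimension 4 - 2 = 2, so there are 2 Jordan blocks; the rank sequence gives block sizes [2, 1].

Assembling the blocks gives the Jordan form J above.

J = [[-5, 0, 0, 0], [0, 0, 1, 0], [0, 0, 0, 0], [0, 0, 0, 0]]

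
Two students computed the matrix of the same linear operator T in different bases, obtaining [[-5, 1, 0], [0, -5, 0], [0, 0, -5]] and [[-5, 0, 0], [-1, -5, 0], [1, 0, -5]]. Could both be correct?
Yes.

Two matrices over a field are similar if and only if they have the same invariant factors.

Both A and B have characteristic polynomial (x + 5)^3 and minimal polynomial (x + 5)^2. Computing further, both have invariant factors x + 5, (x + 5)^2. Hence A and B are similar.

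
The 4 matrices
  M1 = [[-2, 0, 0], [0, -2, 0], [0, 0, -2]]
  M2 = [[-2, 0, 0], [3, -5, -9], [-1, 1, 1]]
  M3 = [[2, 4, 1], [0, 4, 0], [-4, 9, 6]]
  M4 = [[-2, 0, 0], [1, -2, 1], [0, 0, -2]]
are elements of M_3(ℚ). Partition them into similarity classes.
Characteristic polynomials: χ_{M1} = (x + 2)^3, χ_{M2} = (x + 2)^3, χ_{M3} = (x - 4)^3, χ_{M4} = (x + 2)^3.

{M1}: invariant factors x + 2, x + 2, x + 2.

{M2, M4}: invariant factors x + 2, (x + 2)^2.

{M3}: invariant factors (x - 4)^3.

Matrices are similar if and only if their invariant-factor lists agree; the partition into similarity classes is {M1}, {M2, M4}, {M3}.

3 classes: {M1}, {M2, M4}, {M3}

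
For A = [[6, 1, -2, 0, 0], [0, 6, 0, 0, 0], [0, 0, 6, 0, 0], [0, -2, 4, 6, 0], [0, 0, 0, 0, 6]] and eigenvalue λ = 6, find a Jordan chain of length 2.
v_1 = [[0, 5, 2, 0, 0]]^T, v_2 = [[1, 0, 0, -2, 0]]^T

We seek v_1 ∈ ker((A - 6I)^2) \ ker(A - 6I), then set v_{i+1} = (A - 6I) v_i.

One such chain is v_1 = [[0, 5, 2, 0, 0]]^T, v_2 = [[1, 0, 0, -2, 0]]^T. Check: (A - 6I) v_2 = [[0, 0, 0, 0, 0]]^T = 0.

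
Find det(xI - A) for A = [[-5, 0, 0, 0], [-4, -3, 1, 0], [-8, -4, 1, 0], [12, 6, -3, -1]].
xI - A = [[x + 5, 0, 0, 0], [4, x + 3, -1, 0], [8, 4, x - 1, 0], [-12, -6, 3, x + 1]].

Expanding det(xI - A) along the first row:
det(xI - A) = + (x + 5)·det([[x + 3, -1, 0], [4, x - 1, 0], [-6, 3, x + 1]]) - (0)·det([[4, -1, 0], [8, x - 1, 0], [-12, 3, x + 1]]) + (0)·det([[4, x + 3, 0], [8, 4, 0], [-12, -6, x + 1]]) - (0)·det([[4, x + 3, -1], [8, 4, x - 1], [-12, -6, 3]]).

Evaluating gives χ_A(x) = x^4 + 8x^3 + 18x^2 + 16x + 5 = (x + 1)^3(x + 5).

χ_A(x) = (x + 1)^3(x + 5)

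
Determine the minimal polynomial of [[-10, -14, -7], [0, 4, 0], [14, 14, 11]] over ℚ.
m_A(x) = (x - 4)(x + 3)

The characteristic polynomial factors as (x - 4)^2(x + 3). The minimal polynomial is ∏(x - λ)^{k_λ} where k_λ is the size of the largest Jordan block at λ.

For λ = -3: rank(A + 3I) = 2, and the largest Jordan block has size 1 (the smallest k with rank((A + 3I)^k) = rank((A + 3I)^(k+1))).
For λ = 4: rank(A - 4I) = 1, and the largest Jordan block has size 1 (the smallest k with rank((A - 4I)^k) = rank((A - 4I)^(k+1))).

So m_A(x) = (x - 4)(x + 3).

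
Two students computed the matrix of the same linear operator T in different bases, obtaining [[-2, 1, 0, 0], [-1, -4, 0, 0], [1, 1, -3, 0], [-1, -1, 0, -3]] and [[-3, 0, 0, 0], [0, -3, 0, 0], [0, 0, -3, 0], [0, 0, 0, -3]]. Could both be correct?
Both have characteristic polynomial (x + 3)^4, but the minimal polynomial of A is (x + 3)^2 while the minimal polynomial of B is x + 3. The minimal polynomial is a similarity invariant, so A and B are not similar.

No.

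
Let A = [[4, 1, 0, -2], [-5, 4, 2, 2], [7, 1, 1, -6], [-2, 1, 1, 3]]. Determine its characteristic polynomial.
xI - A = [[x - 4, -1, 0, 2], [5, x - 4, -2, -2], [-7, -1, x - 1, 6], [2, -1, -1, x - 3]].

Expanding det(xI - A) along the first row:
det(xI - A) = + (x - 4)·det([[x - 4, -2, -2], [-1, x - 1, 6], [-1, -1, x - 3]]) - (-1)·det([[5, -2, -2], [-7, x - 1, 6], [2, -1, x - 3]]) + (0)·det([[5, x - 4, -2], [-7, -1, 6], [2, -1, x - 3]]) - (2)·det([[5, x - 4, -2], [-7, -1, x - 1], [2, -1, -1]]).

Evaluating gives χ_A(x) = x^4 - 12x^3 + 54x^2 - 108x + 81 = (x - 3)^4.

χ_A(x) = (x - 3)^4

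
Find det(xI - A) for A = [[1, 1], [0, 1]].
χ_A(x) = (x - 1)^2

xI - A = [[x - 1, -1], [0, x - 1]].

Expanding det(xI - A) along the first row:
det(xI - A) = + (x - 1)·det([[x - 1]]) - (-1)·det([[0]]).

Evaluating gives χ_A(x) = x^2 - 2x + 1 = (x - 1)^2.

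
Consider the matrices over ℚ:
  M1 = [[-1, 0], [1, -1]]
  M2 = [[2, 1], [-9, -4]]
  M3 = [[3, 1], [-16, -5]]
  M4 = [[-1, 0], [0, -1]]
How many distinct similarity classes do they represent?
2 classes: {M1, M2, M3}, {M4}

Characteristic polynomials: χ_{M1} = (x + 1)^2, χ_{M2} = (x + 1)^2, χ_{M3} = (x + 1)^2, χ_{M4} = (x + 1)^2.

{M1, M2, M3}: invariant factors (x + 1)^2.

{M4}: invariant factors x + 1, x + 1.

Matrices are similar if and only if their invariant-factor lists agree; the partition into similarity classes is {M1, M2, M3}, {M4}.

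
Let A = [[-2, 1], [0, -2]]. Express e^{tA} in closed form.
A has Jordan form J = [[-2, 1], [0, -2]] with A = PJP^{-1}, so e^{tA} = P e^{tJ} P^{-1}.

For a Jordan block J_k(λ), e^{tJ_k(λ)} = e^{λt} · (I + tN + t^2 N^2/2! + ... + t^{k-1} N^{k-1}/(k-1)!) where N is the nilpotent superdiagonal part.

Assembling the blocks and conjugating back gives the entries of e^{tA} as shown above.

e^{tA} = [[e^{-2*t}, t*e^{-2*t}], [0, e^{-2*t}]]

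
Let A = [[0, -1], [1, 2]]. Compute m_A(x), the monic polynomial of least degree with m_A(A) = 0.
m_A(x) = (x - 1)^2

The characteristic polynomial factors as (x - 1)^2. The minimal polynomial is ∏(x - λ)^{k_λ} where k_λ is the size of the largest Jordan block at λ.

For λ = 1: rank(A - I) = 1, and the largest Jordan block has size 2 (the smallest k with rank((A - I)^k) = rank((A - I)^(k+1))).

So m_A(x) = (x - 1)^2.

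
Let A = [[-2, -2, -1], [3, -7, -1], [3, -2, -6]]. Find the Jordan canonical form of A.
The characteristic polynomial is det(xI - A) = (x + 5)^3, so the eigenvalues are -5 (algebraic multiplicity 3).

For λ = -5: rank(A + 5I) = 1, rank((A + 5I)^2) = 0. The eigenspace has dimension 3 - 1 = 2, so there are 2 Jordan blocks; the rank sequence gives block sizes [2, 1].

Assembling the blocks gives the Jordan form J above.

J = [[-5, 1, 0], [0, -5, 0], [0, 0, -5]]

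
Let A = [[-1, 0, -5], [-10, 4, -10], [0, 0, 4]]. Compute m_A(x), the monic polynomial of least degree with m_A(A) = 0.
The characteristic polynomial factors as (x - 4)^2(x + 1). The minimal polynomial is ∏(x - λ)^{k_λ} where k_λ is the size of the largest Jordan block at λ.

For λ = -1: rank(A + I) = 2, and the largest Jordan block has size 1 (the smallest k with rank((A + I)^k) = rank((A + I)^(k+1))).
For λ = 4: rank(A - 4I) = 1, and the largest Jordan block has size 1 (the smallest k with rank((A - 4I)^k) = rank((A - 4I)^(k+1))).

So m_A(x) = (x - 4)(x + 1).

m_A(x) = (x - 4)(x + 1)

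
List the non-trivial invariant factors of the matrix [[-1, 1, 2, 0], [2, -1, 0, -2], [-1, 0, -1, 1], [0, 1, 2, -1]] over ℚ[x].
The Jordan structure of A has elementary divisors (x + 1)^2, (x + 1)^2. Arranging the block sizes at each eigenvalue in decreasing order and taking row products gives the invariant factors.

Invariant factors (smallest first, each dividing the next): (x + 1)^2, (x + 1)^2.

Check: the last factor (x + 1)^2 is the minimal polynomial, and the product (x + 1)^4 is the characteristic polynomial.

(x + 1)^2, (x + 1)^2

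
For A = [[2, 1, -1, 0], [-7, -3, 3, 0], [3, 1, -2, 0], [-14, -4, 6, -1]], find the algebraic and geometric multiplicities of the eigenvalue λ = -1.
The characteristic polynomial is (x + 1)^4, so the factor x + 1 appears with exponent 4: the algebraic multiplicity is 4.

rank(A + I) = 2, so the eigenspace has dimension 4 - 2 = 2: the geometric multiplicity is 2.

Since 2 < 4, A is not diagonalizable.

algebraic multiplicity 4, geometric multiplicity 2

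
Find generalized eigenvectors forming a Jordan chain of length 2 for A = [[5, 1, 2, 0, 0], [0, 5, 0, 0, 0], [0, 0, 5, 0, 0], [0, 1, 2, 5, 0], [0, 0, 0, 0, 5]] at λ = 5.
v_1 = [[-3, 3, -1, 3, 0]]^T, v_2 = [[1, 0, 0, 1, 0]]^T

We seek v_1 ∈ ker((A - 5I)^2) \ ker(A - 5I), then set v_{i+1} = (A - 5I) v_i.

One such chain is v_1 = [[-3, 3, -1, 3, 0]]^T, v_2 = [[1, 0, 0, 1, 0]]^T. Check: (A - 5I) v_2 = [[0, 0, 0, 0, 0]]^T = 0.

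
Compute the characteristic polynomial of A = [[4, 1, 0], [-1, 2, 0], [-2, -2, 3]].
xI - A = [[x - 4, -1, 0], [1, x - 2, 0], [2, 2, x - 3]].

Expanding det(xI - A) along the first row:
det(xI - A) = + (x - 4)·det([[x - 2, 0], [2, x - 3]]) - (-1)·det([[1, 0], [2, x - 3]]) + (0)·det([[1, x - 2], [2, 2]]).

Evaluating gives χ_A(x) = x^3 - 9x^2 + 27x - 27 = (x - 3)^3.

χ_A(x) = (x - 3)^3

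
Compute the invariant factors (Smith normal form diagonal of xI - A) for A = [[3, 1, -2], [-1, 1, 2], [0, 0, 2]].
x - 2, (x - 2)^2

The Jordan structure of A has elementary divisors (x - 2)^2, (x - 2). Arranging the block sizes at each eigenvalue in decreasing order and taking row products gives the invariant factors.

Invariant factors (smallest first, each dividing the next): x - 2, (x - 2)^2.

Check: the last factor (x - 2)^2 is the minimal polynomial, and the product (x - 2)^3 is the characteristic polynomial.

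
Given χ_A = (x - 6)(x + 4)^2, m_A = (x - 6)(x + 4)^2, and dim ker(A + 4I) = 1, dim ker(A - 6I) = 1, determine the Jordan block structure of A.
Jordan blocks: (-4, 2), (6, 1)

λ = -4: algebraic multiplicity 2 (exponent in χ_A), largest block size 2 (exponent in m_A), 1 block (geometric multiplicity). This forces block sizes [2].
λ = 6: algebraic multiplicity 1 (exponent in χ_A), largest block size 1 (exponent in m_A), 1 block (geometric multiplicity). This forces block sizes [1].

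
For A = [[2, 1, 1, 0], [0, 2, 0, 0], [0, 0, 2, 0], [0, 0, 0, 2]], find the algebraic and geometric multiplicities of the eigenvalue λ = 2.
The characteristic polynomial is (x - 2)^4, so the factor x - 2 appears with exponent 4: the algebraic multiplicity is 4.

rank(A - 2I) = 1, so the eigenspace has dimension 4 - 1 = 3: the geometric multiplicity is 3.

Since 3 < 4, A is not diagonalizable.

algebraic multiplicity 4, geometric multiplicity 3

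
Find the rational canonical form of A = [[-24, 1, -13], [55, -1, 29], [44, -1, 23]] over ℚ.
The invariant factors of A (the non-unit diagonal entries of the Smith normal form of xI - A over ℚ[x]) are (x + 2)(x^2 - 5), each dividing the next. The characteristic polynomial is their product, (x + 2)(x^2 - 5).

The rational canonical form is the block-diagonal matrix of companion matrices C(f_i):
R = [[0, 0, 10], [1, 0, 5], [0, 1, -2]].

Note the characteristic polynomial does not split into linear factors over ℚ, so A has no Jordan form over ℚ; the rational canonical form exists over any field.

R = [[0, 0, 10], [1, 0, 5], [0, 1, -2]]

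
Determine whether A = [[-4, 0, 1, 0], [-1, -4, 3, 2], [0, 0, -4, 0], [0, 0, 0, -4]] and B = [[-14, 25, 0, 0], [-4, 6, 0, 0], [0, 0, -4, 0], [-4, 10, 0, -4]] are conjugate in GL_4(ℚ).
No.

Both have characteristic polynomial (x + 4)^4, but the minimal polynomial of A is (x + 4)^3 while the minimal polynomial of B is (x + 4)^2. The minimal polynomial is a similarity invariant, so A and B are not similar.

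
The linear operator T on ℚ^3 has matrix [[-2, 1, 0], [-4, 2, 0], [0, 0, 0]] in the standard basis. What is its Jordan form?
J = [[0, 1, 0], [0, 0, 0], [0, 0, 0]]

The characteristic polynomial is det(xI - A) = x^3, so the eigenvalues are 0 (algebraic multiplicity 3).

For λ = 0: rank(A) = 1, rank(A^2) = 0. The eigenspace has dimension 3 - 1 = 2, so there are 2 Jordan blocks; the rank sequence gives block sizes [2, 1].

Assembling the blocks gives the Jordan form J above.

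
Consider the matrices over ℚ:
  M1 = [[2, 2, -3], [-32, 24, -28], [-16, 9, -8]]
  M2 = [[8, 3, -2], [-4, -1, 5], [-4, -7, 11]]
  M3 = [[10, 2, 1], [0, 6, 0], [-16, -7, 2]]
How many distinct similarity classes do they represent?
Characteristic polynomials: χ_{M1} = (x - 6)^3, χ_{M2} = (x - 6)^3, χ_{M3} = (x - 6)^3.

{M1, M2, M3}: invariant factors (x - 6)^3.

Matrices are similar if and only if their invariant-factor lists agree; the partition into similarity classes is {M1, M2, M3}.

1 class: {M1, M2, M3}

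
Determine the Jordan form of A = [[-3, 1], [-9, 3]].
J = [[0, 1], [0, 0]]

The characteristic polynomial is det(xI - A) = x^2, so the eigenvalues are 0 (algebraic multiplicity 2).

For λ = 0: rank(A) = 1, rank(A^2) = 0. The eigenspace has dimension 2 - 1 = 1, so there is 1 Jordan block; the rank sequence gives block sizes [2].

Assembling the blocks gives the Jordan form J above.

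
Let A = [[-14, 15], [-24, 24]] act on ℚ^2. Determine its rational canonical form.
The invariant factors of A (the non-unit diagonal entries of the Smith normal form of xI - A over ℚ[x]) are (x - 6)(x - 4), each dividing the next. The characteristic polynomial is their product, (x - 6)(x - 4).

The rational canonical form is the block-diagonal matrix of companion matrices C(f_i):
R = [[0, -24], [1, 10]].

R = [[0, -24], [1, 10]]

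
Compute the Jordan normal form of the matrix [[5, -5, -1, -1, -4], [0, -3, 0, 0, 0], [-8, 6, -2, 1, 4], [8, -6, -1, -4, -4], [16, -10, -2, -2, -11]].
The characteristic polynomial is det(xI - A) = (x + 3)^5, so the eigenvalues are -3 (algebraic multiplicity 5).

For λ = -3: rank(A + 3I) = 2, rank((A + 3I)^2) = 0. The eigenspace has dimension 5 - 2 = 3, so there are 3 Jordan blocks; the rank sequence gives block sizes [2, 2, 1].

Assembling the blocks gives the Jordan form J above.

J = [[-3, 1, 0, 0, 0], [0, -3, 0, 0, 0], [0, 0, -3, 1, 0], [0, 0, 0, -3, 0], [0, 0, 0, 0, -3]]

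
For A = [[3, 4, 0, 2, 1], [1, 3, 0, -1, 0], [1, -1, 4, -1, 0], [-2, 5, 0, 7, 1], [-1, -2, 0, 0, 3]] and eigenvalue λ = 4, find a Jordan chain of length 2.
v_1 = [[-2, 1, 3, -2, 0]]^T, v_2 = [[2, -1, -1, 3, 0]]^T

We seek v_1 ∈ ker((A - 4I)^2) \ ker(A - 4I), then set v_{i+1} = (A - 4I) v_i.

One such chain is v_1 = [[-2, 1, 3, -2, 0]]^T, v_2 = [[2, -1, -1, 3, 0]]^T. Check: (A - 4I) v_2 = [[0, 0, 0, 0, 0]]^T = 0.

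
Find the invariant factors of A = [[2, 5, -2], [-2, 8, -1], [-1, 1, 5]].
The Jordan structure of A has elementary divisors (x - 5)^3. Arranging the block sizes at each eigenvalue in decreasing order and taking row products gives the invariant factors.

Invariant factors (smallest first, each dividing the next): (x - 5)^3.

Check: the last factor (x - 5)^3 is the minimal polynomial, and the product (x - 5)^3 is the characteristic polynomial.

(x - 5)^3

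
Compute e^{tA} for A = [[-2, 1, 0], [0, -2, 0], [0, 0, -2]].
e^{tA} = [[e^{-2*t}, t*e^{-2*t}, 0], [0, e^{-2*t}, 0], [0, 0, e^{-2*t}]]

A has Jordan form J = [[-2, 1, 0], [0, -2, 0], [0, 0, -2]] with A = PJP^{-1}, so e^{tA} = P e^{tJ} P^{-1}.

For a Jordan block J_k(λ), e^{tJ_k(λ)} = e^{λt} · (I + tN + t^2 N^2/2! + ... + t^{k-1} N^{k-1}/(k-1)!) where N is the nilpotent superdiagonal part.

Assembling the blocks and conjugating back gives the entries of e^{tA} as shown above.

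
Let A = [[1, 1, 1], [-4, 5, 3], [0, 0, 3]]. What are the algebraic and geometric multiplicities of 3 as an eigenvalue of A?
The characteristic polynomial is (x - 3)^3, so the factor x - 3 appears with exponent 3: the algebraic multiplicity is 3.

rank(A - 3I) = 2, so the eigenspace has dimension 3 - 2 = 1: the geometric multiplicity is 1.

Since 1 < 3, A is not diagonalizable.

algebraic multiplicity 3, geometric multiplicity 1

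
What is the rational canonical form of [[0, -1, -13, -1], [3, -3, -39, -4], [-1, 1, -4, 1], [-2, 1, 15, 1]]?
The invariant factors of A (the non-unit diagonal entries of the Smith normal form of xI - A over ℚ[x]) are (x^2 + 3x + 6)^2, each dividing the next. The characteristic polynomial is their product, (x^2 + 3x + 6)^2.

The rational canonical form is the block-diagonal matrix of companion matrices C(f_i):
R = [[0, 0, 0, -36], [1, 0, 0, -36], [0, 1, 0, -21], [0, 0, 1, -6]].

Note the characteristic polynomial does not split into linear factors over ℚ, so A has no Jordan form over ℚ; the rational canonical form exists over any field.

R = [[0, 0, 0, -36], [1, 0, 0, -36], [0, 1, 0, -21], [0, 0, 1, -6]]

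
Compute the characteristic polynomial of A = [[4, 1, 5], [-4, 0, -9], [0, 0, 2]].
χ_A(x) = (x - 2)^3

xI - A = [[x - 4, -1, -5], [4, x, 9], [0, 0, x - 2]].

Expanding det(xI - A) along the first row:
det(xI - A) = + (x - 4)·det([[x, 9], [0, x - 2]]) - (-1)·det([[4, 9], [0, x - 2]]) + (-5)·det([[4, x], [0, 0]]).

Evaluating gives χ_A(x) = x^3 - 6x^2 + 12x - 8 = (x - 2)^3.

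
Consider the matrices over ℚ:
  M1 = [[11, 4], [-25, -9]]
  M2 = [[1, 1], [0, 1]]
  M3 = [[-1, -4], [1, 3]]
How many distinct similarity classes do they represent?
Characteristic polynomials: χ_{M1} = (x - 1)^2, χ_{M2} = (x - 1)^2, χ_{M3} = (x - 1)^2.

{M1, M2, M3}: invariant factors (x - 1)^2.

Matrices are similar if and only if their invariant-factor lists agree; the partition into similarity classes is {M1, M2, M3}.

1 class: {M1, M2, M3}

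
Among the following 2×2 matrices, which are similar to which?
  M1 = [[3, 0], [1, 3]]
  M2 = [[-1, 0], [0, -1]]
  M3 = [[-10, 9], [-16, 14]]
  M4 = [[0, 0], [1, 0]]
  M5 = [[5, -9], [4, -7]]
5 classes: {M1}, {M2}, {M3}, {M4}, {M5}

Characteristic polynomials: χ_{M1} = (x - 3)^2, χ_{M2} = (x + 1)^2, χ_{M3} = (x - 2)^2, χ_{M4} = x^2, χ_{M5} = (x + 1)^2.

{M1}: invariant factors (x - 3)^2.

{M2}: invariant factors x + 1, x + 1.

{M3}: invariant factors (x - 2)^2.

{M4}: invariant factors x^2.

{M5}: invariant factors (x + 1)^2.

Matrices are similar if and only if their invariant-factor lists agree; the partition into similarity classes is {M1}, {M2}, {M3}, {M4}, {M5}.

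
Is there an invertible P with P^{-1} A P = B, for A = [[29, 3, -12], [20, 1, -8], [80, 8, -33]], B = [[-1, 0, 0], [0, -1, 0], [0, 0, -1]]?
Both have characteristic polynomial (x + 1)^3, but the minimal polynomial of A is (x + 1)^2 while the minimal polynomial of B is x + 1. The minimal polynomial is a similarity invariant, so A and B are not similar.

No.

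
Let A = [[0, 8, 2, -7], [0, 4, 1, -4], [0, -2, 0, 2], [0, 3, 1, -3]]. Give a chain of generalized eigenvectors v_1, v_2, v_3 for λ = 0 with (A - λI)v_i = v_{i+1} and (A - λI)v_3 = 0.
We seek v_1 ∈ ker(A^3) \ ker(A^2), then set v_{i+1} = A v_i.

One such chain is v_1 = [[-4, -2, 1, -2]]^T, v_2 = [[0, 1, 0, 1]]^T, v_3 = [[1, 0, 0, 0]]^T. Check: A v_3 = [[0, 0, 0, 0]]^T = 0.

v_1 = [[-4, -2, 1, -2]]^T, v_2 = [[0, 1, 0, 1]]^T, v_3 = [[1, 0, 0, 0]]^T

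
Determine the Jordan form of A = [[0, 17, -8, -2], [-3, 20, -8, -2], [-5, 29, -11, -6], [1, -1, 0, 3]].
The characteristic polynomial is det(xI - A) = (x - 5)(x - 3)^2(x - 1), so the eigenvalues are 1 (algebraic multiplicity 1), 3 (algebraic multiplicity 2), 5 (algebraic multiplicity 1).

For λ = 1: algebraic multiplicity 1 gives one 1×1 block.

For λ = 3: rank(A - 3I) = 3, rank((A - 3I)^2) = 2. The eigenspace has dimension 4 - 3 = 1, so there is 1 Jordan block; the rank sequence gives block sizes [2].

For λ = 5: algebraic multiplicity 1 gives one 1×1 block.

Assembling the blocks gives the Jordan form J above.

J = [[1, 0, 0, 0], [0, 3, 1, 0], [0, 0, 3, 0], [0, 0, 0, 5]]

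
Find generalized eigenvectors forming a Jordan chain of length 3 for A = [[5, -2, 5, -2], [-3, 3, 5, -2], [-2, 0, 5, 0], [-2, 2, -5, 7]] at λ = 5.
v_1 = [[0, -2, -1, -1]]^T, v_2 = [[1, 1, 0, -1]]^T, v_3 = [[0, -3, -2, -2]]^T

We seek v_1 ∈ ker((A - 5I)^3) \ ker((A - 5I)^2), then set v_{i+1} = (A - 5I) v_i.

One such chain is v_1 = [[0, -2, -1, -1]]^T, v_2 = [[1, 1, 0, -1]]^T, v_3 = [[0, -3, -2, -2]]^T. Check: (A - 5I) v_3 = [[0, 0, 0, 0]]^T = 0.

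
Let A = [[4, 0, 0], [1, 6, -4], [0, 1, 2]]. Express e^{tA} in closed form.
A has Jordan form J = [[4, 1, 0], [0, 4, 1], [0, 0, 4]] with A = PJP^{-1}, so e^{tA} = P e^{tJ} P^{-1}.

For a Jordan block J_k(λ), e^{tJ_k(λ)} = e^{λt} · (I + tN + t^2 N^2/2! + ... + t^{k-1} N^{k-1}/(k-1)!) where N is the nilpotent superdiagonal part.

Assembling the blocks and conjugating back gives the entries of e^{tA} as shown above.

e^{tA} = [[e^{4*t}, 0, 0], [t*(t + 1)*e^{4*t}, (2*t + 1)*e^{4*t}, -4*t*e^{4*t}], [t^2*e^{4*t}/2, t*e^{4*t}, (1 - 2*t)*e^{4*t}]]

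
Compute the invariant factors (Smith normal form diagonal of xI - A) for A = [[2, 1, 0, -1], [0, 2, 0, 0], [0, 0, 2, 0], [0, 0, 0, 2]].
x - 2, x - 2, (x - 2)^2

The Jordan structure of A has elementary divisors (x - 2)^2, (x - 2), (x - 2). Arranging the block sizes at each eigenvalue in decreasing order and taking row products gives the invariant factors.

Invariant factors (smallest first, each dividing the next): x - 2, x - 2, (x - 2)^2.

Check: the last factor (x - 2)^2 is the minimal polynomial, and the product (x - 2)^4 is the characteristic polynomial.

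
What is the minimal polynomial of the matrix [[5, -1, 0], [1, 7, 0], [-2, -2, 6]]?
m_A(x) = (x - 6)^2

The characteristic polynomial factors as (x - 6)^3. The minimal polynomial is ∏(x - λ)^{k_λ} where k_λ is the size of the largest Jordan block at λ.

For λ = 6: rank(A - 6I) = 1, and the largest Jordan block has size 2 (the smallest k with rank((A - 6I)^k) = rank((A - 6I)^(k+1))).

So m_A(x) = (x - 6)^2.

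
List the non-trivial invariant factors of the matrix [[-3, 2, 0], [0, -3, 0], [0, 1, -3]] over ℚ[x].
x + 3, (x + 3)^2

The Jordan structure of A has elementary divisors (x + 3)^2, (x + 3). Arranging the block sizes at each eigenvalue in decreasing order and taking row products gives the invariant factors.

Invariant factors (smallest first, each dividing the next): x + 3, (x + 3)^2.

Check: the last factor (x + 3)^2 is the minimal polynomial, and the product (x + 3)^3 is the characteristic polynomial.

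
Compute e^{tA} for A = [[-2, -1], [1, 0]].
A has Jordan form J = [[-1, 1], [0, -1]] with A = PJP^{-1}, so e^{tA} = P e^{tJ} P^{-1}.

For a Jordan block J_k(λ), e^{tJ_k(λ)} = e^{λt} · (I + tN + t^2 N^2/2! + ... + t^{k-1} N^{k-1}/(k-1)!) where N is the nilpotent superdiagonal part.

Assembling the blocks and conjugating back gives the entries of e^{tA} as shown above.

e^{tA} = [[(1 - t)*e^{-t}, -t*e^{-t}], [t*e^{-t}, (t + 1)*e^{-t}]]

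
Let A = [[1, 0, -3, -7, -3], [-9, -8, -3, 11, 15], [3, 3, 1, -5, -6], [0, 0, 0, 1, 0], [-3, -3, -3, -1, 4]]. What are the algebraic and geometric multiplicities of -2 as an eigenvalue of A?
algebraic multiplicity 2, geometric multiplicity 2

The characteristic polynomial is (x - 1)^3(x + 2)^2, so the factor x + 2 appears with exponent 2: the algebraic multiplicity is 2.

rank(A + 2I) = 3, so the eigenspace has dimension 5 - 3 = 2: the geometric multiplicity is 2.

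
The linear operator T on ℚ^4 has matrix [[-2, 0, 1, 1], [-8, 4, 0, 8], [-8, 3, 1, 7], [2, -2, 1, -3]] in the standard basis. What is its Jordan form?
J = [[0, 1, 0, 0], [0, 0, 1, 0], [0, 0, 0, 0], [0, 0, 0, 0]]

The characteristic polynomial is det(xI - A) = x^4, so the eigenvalues are 0 (algebraic multiplicity 4).

For λ = 0: rank(A) = 2, rank(A^2) = 1, rank(A^3) = 0. The eigenspace has dimension 4 - 2 = 2, so there are 2 Jordan blocks; the rank sequence gives block sizes [3, 1].

Assembling the blocks gives the Jordan form J above.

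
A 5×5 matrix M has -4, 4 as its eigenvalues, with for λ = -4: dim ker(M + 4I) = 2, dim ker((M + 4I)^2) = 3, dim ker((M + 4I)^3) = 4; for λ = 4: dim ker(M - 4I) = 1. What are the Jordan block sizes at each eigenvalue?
λ = -4: successive nullity increments [2, 1, 1] count blocks of size ≥ k; block sizes are [3, 1].
λ = 4: successive nullity increments [1] count blocks of size ≥ k; block sizes are [1].

Jordan blocks: (-4, 3), (-4, 1), (4, 1)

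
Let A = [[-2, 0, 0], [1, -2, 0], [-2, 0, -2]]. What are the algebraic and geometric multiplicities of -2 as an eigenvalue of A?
algebraic multiplicity 3, geometric multiplicity 2

The characteristic polynomial is (x + 2)^3, so the factor x + 2 appears with exponent 3: the algebraic multiplicity is 3.

rank(A + 2I) = 1, so the eigenspace has dimension 3 - 1 = 2: the geometric multiplicity is 2.

Since 2 < 3, A is not diagonalizable.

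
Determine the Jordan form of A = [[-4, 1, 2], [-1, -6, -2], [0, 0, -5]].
J = [[-5, 1, 0], [0, -5, 0], [0, 0, -5]]

The characteristic polynomial is det(xI - A) = (x + 5)^3, so the eigenvalues are -5 (algebraic multiplicity 3).

For λ = -5: rank(A + 5I) = 1, rank((A + 5I)^2) = 0. The eigenspace has dimension 3 - 1 = 2, so there are 2 Jordan blocks; the rank sequence gives block sizes [2, 1].

Assembling the blocks gives the Jordan form J above.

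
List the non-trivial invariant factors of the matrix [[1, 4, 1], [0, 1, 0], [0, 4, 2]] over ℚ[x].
The Jordan structure of A has elementary divisors (x - 1), (x - 1), (x - 2). Arranging the block sizes at each eigenvalue in decreasing order and taking row products gives the invariant factors.

Invariant factors (smallest first, each dividing the next): x - 1, (x - 2)(x - 1).

Check: the last factor (x - 2)(x - 1) is the minimal polynomial, and the product (x - 2)(x - 1)^2 is the characteristic polynomial.

x - 1, (x - 2)(x - 1)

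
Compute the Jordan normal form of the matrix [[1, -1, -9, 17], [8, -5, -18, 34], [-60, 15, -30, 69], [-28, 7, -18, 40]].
The characteristic polynomial is det(xI - A) = (x - 6)^2(x + 3)^2, so the eigenvalues are -3 (algebraic multiplicity 2), 6 (algebraic multiplicity 2).

For λ = -3: rank(A + 3I) = 2. The eigenspace has dimension 4 - 2 = 2, so there are 2 Jordan blocks; the rank sequence gives block sizes [1, 1].

For λ = 6: rank(A - 6I) = 3, rank((A - 6I)^2) = 2. The eigenspace has dimension 4 - 3 = 1, so there is 1 Jordan block; the rank sequence gives block sizes [2].

Assembling the blocks gives the Jordan form J above.

J = [[-3, 0, 0, 0], [0, -3, 0, 0], [0, 0, 6, 1], [0, 0, 0, 6]]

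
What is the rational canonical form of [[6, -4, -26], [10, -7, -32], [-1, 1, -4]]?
R = [[0, 0, -6], [1, 0, -8], [0, 1, -5]]

The invariant factors of A (the non-unit diagonal entries of the Smith normal form of xI - A over ℚ[x]) are (x + 3)(x^2 + 2x + 2), each dividing the next. The characteristic polynomial is their product, (x + 3)(x^2 + 2x + 2).

The rational canonical form is the block-diagonal matrix of companion matrices C(f_i):
R = [[0, 0, -6], [1, 0, -8], [0, 1, -5]].

Note the characteristic polynomial does not split into linear factors over ℚ, so A has no Jordan form over ℚ; the rational canonical form exists over any field.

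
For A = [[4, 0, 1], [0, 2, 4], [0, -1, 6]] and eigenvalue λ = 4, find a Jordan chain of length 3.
v_1 = [[1, 1, 1]]^T, v_2 = [[1, 2, 1]]^T, v_3 = [[1, 0, 0]]^T

We seek v_1 ∈ ker((A - 4I)^3) \ ker((A - 4I)^2), then set v_{i+1} = (A - 4I) v_i.

One such chain is v_1 = [[1, 1, 1]]^T, v_2 = [[1, 2, 1]]^T, v_3 = [[1, 0, 0]]^T. Check: (A - 4I) v_3 = [[0, 0, 0]]^T = 0.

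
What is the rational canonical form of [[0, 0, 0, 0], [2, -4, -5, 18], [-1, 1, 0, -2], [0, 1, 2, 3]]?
The invariant factors of A (the non-unit diagonal entries of the Smith normal form of xI - A over ℚ[x]) are x(x - 5)(x + 3)^2, each dividing the next. The characteristic polynomial is their product, x(x - 5)(x + 3)^2.

The rational canonical form is the block-diagonal matrix of companion matrices C(f_i):
R = [[0, 0, 0, 0], [1, 0, 0, 45], [0, 1, 0, 21], [0, 0, 1, -1]].

R = [[0, 0, 0, 0], [1, 0, 0, 45], [0, 1, 0, 21], [0, 0, 1, -1]]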